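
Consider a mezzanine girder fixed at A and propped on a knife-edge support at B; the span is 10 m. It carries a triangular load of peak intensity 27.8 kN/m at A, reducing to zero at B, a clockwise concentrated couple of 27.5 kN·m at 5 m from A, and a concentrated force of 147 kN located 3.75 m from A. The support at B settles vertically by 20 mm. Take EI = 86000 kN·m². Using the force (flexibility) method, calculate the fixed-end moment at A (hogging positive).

M_A = 513.4 kN·m

Release the roller at B. Primary structure: cantilever fixed at A.
Downward deflection at the released point B due to the loads:
  triangular load, peak 27.8 at the fixed end: w₀L⁴/(30EI) = 9267/EI
  clockwise couple 27.5 at a = 5: M₀a(2L − a)/(2EI) = 1031/EI
  point load 147 at a = 3.75: Pa²(3L − a)/(6EI) = 9044/EI
  δ_0 = 19342/EI
Flexibility coefficient — unit upward force at B: δ_{BB} = L³/(3EI) = 333.3/EI.
With EI = 86000 kN·m²: δ_0 = 0.22491 m and δ_{BB} = 0.003876 m/kN.
Compatibility — the beam at B must follow the support down by 0.02 m: δ_0 − R_B·δ_{BB} = 0.02, so R_B = (0.22491 − 0.02)/0.003876 = 52.87 kN.
Moment equilibrium about A: M_A = Σ(load moments about A) − R_B·L = 1042 − 52.87×10 = 513.4 kN·m.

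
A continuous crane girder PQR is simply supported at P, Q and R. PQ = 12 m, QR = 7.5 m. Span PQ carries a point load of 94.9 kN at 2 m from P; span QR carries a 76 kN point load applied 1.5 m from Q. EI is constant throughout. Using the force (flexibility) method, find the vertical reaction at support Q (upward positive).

Insert a hinge at Q; M_Q is the redundant, and each span becomes simply supported.
End slopes at the hinge Q, treating each span as simply supported:
  span PQ: point load 94.9 at a = 2: Pab(L + a)/(6LEI) = 369.1/EI
  span QR: point load 76 at a = 1.5: Pab(L + b)/(6LEI) = 205.2/EI
  relative rotation θ_0 = (369.1 + 205.2)/EI = 574.3/EI
A unit hogging moment at Q produces rotation L₁/(3EI) + L₂/(3EI) = 6.5/EI.
Compatibility: M_Q·(L₁+L₂)/(3EI) = θ_0, giving M_Q = 88.35 kN·m (hogging).
Span PQ, ΣM about P with M_Q applied at Q: R_Q^{PQ}·12 = 189.8 + 88.35, so R_Q^{PQ} = 23.18 kN and R_P = 94.9 − 23.18 = 71.72 kN.
Span QR, ΣM about R: R_Q^{QR}·7.5 = 456 + 88.35, so R_Q^{QR} = 72.58 kN and R_R = 76 − 72.58 = 3.42 kN.
R_Q = 23.18 + 72.58 = 95.76 kN.

R_Q = 95.76 kN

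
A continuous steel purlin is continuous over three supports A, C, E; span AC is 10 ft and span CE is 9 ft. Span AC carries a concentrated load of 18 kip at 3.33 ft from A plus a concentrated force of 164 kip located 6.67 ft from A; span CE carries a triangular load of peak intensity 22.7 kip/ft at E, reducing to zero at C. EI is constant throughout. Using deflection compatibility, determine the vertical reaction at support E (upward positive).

Release continuity at C by inserting a hinge; the redundant is the internal moment M_C. The primary structure is two simply-supported spans AC and CE.
End slopes at the hinge C, treating each span as simply supported:
  span AC: point load 18 at a = 3.33: Pab(L + a)/(6LEI) = 88.82/EI
  span AC: point load 164 at a = 6.67: Pab(L + a)/(6LEI) = 1012/EI
  span CE: triangular load, peak 22.7: 7w₀L³/(360EI) = 321.8/EI
  relative rotation θ_0 = (1101 + 321.8)/EI = 1423/EI
A unit hogging moment at C produces rotation L₁/(3EI) + L₂/(3EI) = 6.333/EI.
Compatibility: M_C·(L₁+L₂)/(3EI) = θ_0, giving M_C = 224.6 kip·ft (hogging).
Span CE, ΣM about E: R_C^{CE}·9 = 306.4 + 224.6, so R_C^{CE} = 59.01 kip and R_E = 102.2 − 59.01 = 43.14 kip.

R_E = 43.14 kip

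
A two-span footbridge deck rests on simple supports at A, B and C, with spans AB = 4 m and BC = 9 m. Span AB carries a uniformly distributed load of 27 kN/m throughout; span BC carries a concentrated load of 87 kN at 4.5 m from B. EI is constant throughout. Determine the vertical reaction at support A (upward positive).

R_A = 24.44 kN

Take M_B as the redundant. Released structure: two simple spans AB and BC with a hinge at B.
Discontinuity in slope at B on the released structure — sum the simple-span end rotations:
  span AB: UDL 27: wL³/(24EI) = 72/EI
  span BC: point load 87 at a = 4.5: Pab(L + b)/(6LEI) = 440.4/EI
  relative rotation θ_0 = (72 + 440.4)/EI = 512.4/EI
A unit hogging moment at B produces rotation L₁/(3EI) + L₂/(3EI) = 4.333/EI.
Compatibility: M_B·(L₁+L₂)/(3EI) = θ_0, giving M_B = 118.3 kN·m (hogging).
Span AB, ΣM about A with M_B applied at B: R_B^{AB}·4 = 216 + 118.3, so R_B^{AB} = 83.56 kN and R_A = 108 − 83.56 = 24.44 kN.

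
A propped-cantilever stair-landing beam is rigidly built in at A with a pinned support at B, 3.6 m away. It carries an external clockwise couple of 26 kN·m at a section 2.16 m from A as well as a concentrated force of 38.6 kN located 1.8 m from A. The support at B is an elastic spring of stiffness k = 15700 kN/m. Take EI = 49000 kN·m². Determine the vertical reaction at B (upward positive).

Take the reaction at B as the redundant and release it; the primary structure is a cantilever fixed at A.
Deflection at B on the released cantilever, summing each load's contribution:
  clockwise couple 26 at a = 2.16: M₀a(2L − a)/(2EI) = 141.5/EI
  point load 38.6 at a = 1.8: Pa²(3L − a)/(6EI) = 187.6/EI
  δ_0 = 329.1/EI
Flexibility coefficient — unit upward force at B: δ_{BB} = L³/(3EI) = 15.55/EI.
With EI = 49000 kN·m²: δ_0 = 0.006717 m and δ_{BB} = 0.000317 m/kN.
Compatibility — the spring shortens by R_B/k under the reaction it provides: δ_0 − R_B·δ_{BB} = R_B/k. With 1/k = 0.000064 m/kN, R_B = δ_0 / (δ_{BB} + 1/k) = 0.006717 / (0.000317 + 0.000064) = 17.63 kN.

R_B = 17.63 kN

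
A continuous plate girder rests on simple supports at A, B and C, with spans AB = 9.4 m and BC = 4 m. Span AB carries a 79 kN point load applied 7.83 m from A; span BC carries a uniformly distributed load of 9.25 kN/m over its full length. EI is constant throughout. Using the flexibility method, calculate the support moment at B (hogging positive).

M_B = 71.94 kN·m

Take M_B as the redundant. Released structure: two simple spans AB and BC with a hinge at B.
Rotations at B on the released spans (each span's end-slope, ×1/EI):
  span AB: point load 79 at a = 7.83: Pab(L + a)/(6LEI) = 296.7/EI
  span BC: UDL 9.25: wL³/(24EI) = 24.67/EI
  relative rotation θ_0 = (296.7 + 24.67)/EI = 321.4/EI
A unit hogging moment at B produces rotation L₁/(3EI) + L₂/(3EI) = 4.467/EI.
Compatibility: M_B·(L₁+L₂)/(3EI) = θ_0, giving M_B = 71.94 kN·m (hogging).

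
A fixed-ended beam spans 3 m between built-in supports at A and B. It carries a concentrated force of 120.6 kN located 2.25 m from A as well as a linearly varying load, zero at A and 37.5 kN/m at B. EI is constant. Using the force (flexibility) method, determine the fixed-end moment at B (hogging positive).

M_B = 67.75 kN·m

Release both end moments; the primary structure is a simply-supported span AB with redundants M_A and M_B.
End rotations of the released simple span under the applied load (×1/EI):
  at A: point load 120.6 at a = 2.25: Pab(L + b)/(6LEI) = 42.4/EI
  at B: point load 120.6 at a = 2.25: Pab(L + a)/(6LEI) = 59.36/EI
  at A: triangular load, peak 37.5: 7w₀L³/(360EI) = 19.69/EI
  at B: triangular load, peak 37.5: w₀L³/(45EI) = 22.5/EI
  θ_A0 = 62.09/EI,  θ_B0 = 81.86/EI
Flexibility coefficients: a unit moment at one end gives L/(3EI) there and L/(6EI) at the far end, so f₁₁ = f₂₂ = 1/EI and f₁₂ = f₂₁ = 0.5/EI.
Compatibility — zero rotation at each built-in end:
  1 M_A + 0.5 M_B = 62.09
  0.5 M_A + 1 M_B = 81.86
Solving the pair gives M_A = 28.21 kN·m and M_B = 67.75 kN·m (hogging).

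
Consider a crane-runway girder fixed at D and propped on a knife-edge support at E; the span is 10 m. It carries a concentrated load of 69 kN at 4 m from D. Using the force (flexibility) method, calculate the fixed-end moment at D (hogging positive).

Release the roller at E. Primary structure: cantilever fixed at D.
Primary-structure tip deflection at E by superposition:
  point load 69 at a = 4: Pa²(3L − a)/(6EI) = 4784/EI
Tip deflection under a unit load at E: L³/(3EI) = 333.3/EI.
The prop prevents deflection at E: R_E = δ_0/δ_{EE} = 4784/333.3 = 14.35 kN.
Moment equilibrium about D: M_D = Σ(load moments about D) − R_E·L = 276 − 14.35×10 = 132.5 kN·m.

M_D = 132.5 kN·m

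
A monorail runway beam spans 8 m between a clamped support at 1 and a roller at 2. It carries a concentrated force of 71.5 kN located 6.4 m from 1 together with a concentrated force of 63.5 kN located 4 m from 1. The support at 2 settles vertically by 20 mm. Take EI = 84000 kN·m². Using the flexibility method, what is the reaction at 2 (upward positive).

R_2 = 60.34 kN

Take the reaction at 2 as the redundant and release it; the primary structure is a cantilever fixed at 1.
Deflection at 2 on the released cantilever, summing each load's contribution:
  point load 71.5 at a = 6.4: Pa²(3L − a)/(6EI) = 8591/EI
  point load 63.5 at a = 4: Pa²(3L − a)/(6EI) = 3387/EI
  δ_0 = 11977/EI
Tip deflection under a unit load at 2: L³/(3EI) = 170.7/EI.
With EI = 84000 kN·m²: δ_0 = 0.14259 m and δ_{22} = 0.002032 m/kN.
Compatibility — the beam at 2 must follow the support down by 0.02 m: δ_0 − R_2·δ_{22} = 0.02, so R_2 = (0.14259 − 0.02)/0.002032 = 60.34 kN.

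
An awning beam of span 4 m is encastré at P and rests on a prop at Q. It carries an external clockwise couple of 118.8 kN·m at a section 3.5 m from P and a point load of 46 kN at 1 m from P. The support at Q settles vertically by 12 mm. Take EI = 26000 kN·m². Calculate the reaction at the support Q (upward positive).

Release the roller at Q. Primary structure: cantilever fixed at P.
Downward deflection at the released point Q due to the loads:
  clockwise couple 118.8 at a = 3.5: M₀a(2L − a)/(2EI) = 935.5/EI
  point load 46 at a = 1: Pa²(3L − a)/(6EI) = 84.33/EI
  δ_0 = 1020/EI
Flexibility coefficient — unit upward force at Q: δ_{QQ} = L³/(3EI) = 21.33/EI.
With EI = 26000 kN·m²: δ_0 = 0.039226 m and δ_{QQ} = 0.000821 m/kN.
Compatibility — the beam at Q must follow the support down by 0.012 m: δ_0 − R_Q·δ_{QQ} = 0.012, so R_Q = (0.039226 − 0.012)/0.000821 = 33.18 kN.

R_Q = 33.18 kN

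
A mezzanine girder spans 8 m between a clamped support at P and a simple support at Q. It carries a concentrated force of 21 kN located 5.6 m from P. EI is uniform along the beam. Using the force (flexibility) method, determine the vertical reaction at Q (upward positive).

Take the reaction at Q as the redundant and release it; the primary structure is a cantilever fixed at P.
Downward deflection at the released point Q due to the loads:
  point load 21 at a = 5.6: Pa²(3L − a)/(6EI) = 2020/EI
Flexibility coefficient — unit upward force at Q: δ_{QQ} = L³/(3EI) = 170.7/EI.
The prop prevents deflection at Q: R_Q = δ_0/δ_{QQ} = 2020/170.7 = 11.83 kN.

R_Q = 11.83 kN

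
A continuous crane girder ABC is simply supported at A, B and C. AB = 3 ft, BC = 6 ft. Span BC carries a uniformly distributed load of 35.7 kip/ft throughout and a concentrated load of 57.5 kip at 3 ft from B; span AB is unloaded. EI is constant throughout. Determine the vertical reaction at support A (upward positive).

Release continuity at B by inserting a hinge; the redundant is the internal moment M_B. The primary structure is two simply-supported spans AB and BC.
Rotations at B on the released spans (each span's end-slope, ×1/EI):
  span BC: UDL 35.7: wL³/(24EI) = 321.3/EI
  span BC: point load 57.5 at a = 3: Pab(L + b)/(6LEI) = 129.4/EI
  relative rotation θ_0 = (0 + 450.7)/EI = 450.7/EI
A unit hogging moment at B produces rotation L₁/(3EI) + L₂/(3EI) = 3/EI.
Compatibility: M_B·(L₁+L₂)/(3EI) = θ_0, giving M_B = 150.2 kip·ft (hogging).
Span AB, ΣM about A with M_B applied at B: R_B^{AB}·3 = 0 + 150.2, so R_B^{AB} = 50.08 kip and R_A = 0 − 50.08 = -50.08 kip.

R_A = -50.08 kip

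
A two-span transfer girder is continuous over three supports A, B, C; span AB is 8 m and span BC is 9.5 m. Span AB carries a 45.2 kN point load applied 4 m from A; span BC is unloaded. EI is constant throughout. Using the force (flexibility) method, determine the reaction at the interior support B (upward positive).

Insert a hinge at B; M_B is the redundant, and each span becomes simply supported.
Discontinuity in slope at B on the released structure — sum the simple-span end rotations:
  span AB: point load 45.2 at a = 4: Pab(L + a)/(6LEI) = 180.8/EI
  relative rotation θ_0 = (180.8 + 0)/EI = 180.8/EI
A unit hogging moment at B produces rotation L₁/(3EI) + L₂/(3EI) = 5.833/EI.
Slope continuity at B: θ_0 = M_B·5.833/EI, so M_B = 180.8/5.833 = 30.99 kN·m (hogging).
Span AB, ΣM about A with M_B applied at B: R_B^{AB}·8 = 180.8 + 30.99, so R_B^{AB} = 26.47 kN and R_A = 45.2 − 26.47 = 18.73 kN.
Span BC, ΣM about C: R_B^{BC}·9.5 = 0 + 30.99, so R_B^{BC} = 3.263 kN and R_C = 0 − 3.263 = -3.263 kN.
R_B = 26.47 + 3.263 = 29.74 kN.

R_B = 29.74 kN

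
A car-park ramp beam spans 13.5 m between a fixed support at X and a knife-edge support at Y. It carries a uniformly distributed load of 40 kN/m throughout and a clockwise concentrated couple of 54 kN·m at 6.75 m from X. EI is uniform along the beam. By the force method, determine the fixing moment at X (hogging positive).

Choose R_Y as the redundant. The primary structure is the cantilever fixed at X.
Free-end deflection of the primary structure under the applied loading (downward +):
  UDL 40: wL⁴/(8EI) = 166075/EI
  clockwise couple 54 at a = 6.75: M₀a(2L − a)/(2EI) = 3691/EI
  δ_0 = 169766/EI
Tip deflection under a unit load at Y: L³/(3EI) = 820.1/EI.
The prop prevents deflection at Y: R_Y = δ_0/δ_{YY} = 169766/820.1 = 207 kN.
Moment equilibrium about X: M_X = Σ(load moments about X) − R_Y·L = 3699 − 207×13.5 = 904.5 kN·m.

M_X = 904.5 kN·m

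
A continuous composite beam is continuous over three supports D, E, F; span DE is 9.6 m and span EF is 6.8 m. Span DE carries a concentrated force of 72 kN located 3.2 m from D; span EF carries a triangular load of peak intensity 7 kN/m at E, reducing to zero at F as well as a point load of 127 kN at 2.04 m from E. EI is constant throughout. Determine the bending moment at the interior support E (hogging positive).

Insert a hinge at E; M_E is the redundant, and each span becomes simply supported.
End slopes at the hinge E, treating each span as simply supported:
  span DE: point load 72 at a = 3.2: Pab(L + a)/(6LEI) = 327.7/EI
  span EF: triangular load, peak 7: w₀L³/(45EI) = 48.91/EI
  span EF: point load 127 at a = 2.04: Pab(L + b)/(6LEI) = 349.4/EI
  relative rotation θ_0 = (327.7 + 398.3)/EI = 726/EI
A unit hogging moment at E produces rotation L₁/(3EI) + L₂/(3EI) = 5.467/EI.
Compatibility: M_E·(L₁+L₂)/(3EI) = θ_0, giving M_E = 132.8 kN·m (hogging).

M_E = 132.8 kN·m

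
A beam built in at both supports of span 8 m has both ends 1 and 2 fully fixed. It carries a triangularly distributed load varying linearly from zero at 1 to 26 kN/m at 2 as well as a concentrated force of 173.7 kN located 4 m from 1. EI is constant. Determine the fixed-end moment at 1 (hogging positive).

Take the two fixed-end moments M_1, M_2 as redundants; the released structure is the simple span 12.
On the primary (simply-supported) span, the end slopes from the loading are:
  at 1: triangular load, peak 26: 7w₀L³/(360EI) = 258.8/EI
  at 2: triangular load, peak 26: w₀L³/(45EI) = 295.8/EI
  at 1: point load 173.7 at a = 4: Pab(L + b)/(6LEI) = 694.8/EI
  at 2: point load 173.7 at a = 4: Pab(L + a)/(6LEI) = 694.8/EI
  θ_10 = 953.6/EI,  θ_20 = 990.6/EI
Flexibility coefficients: a unit moment at one end gives L/(3EI) there and L/(6EI) at the far end, so f₁₁ = f₂₂ = 2.667/EI and f₁₂ = f₂₁ = 1.333/EI.
Compatibility — zero rotation at each built-in end:
  2.667 M_1 + 1.333 M_2 = 953.6
  1.333 M_1 + 2.667 M_2 = 990.6
Solving the pair gives M_1 = 229.2 kN·m and M_2 = 256.9 kN·m (hogging).

M_1 = 229.2 kN·m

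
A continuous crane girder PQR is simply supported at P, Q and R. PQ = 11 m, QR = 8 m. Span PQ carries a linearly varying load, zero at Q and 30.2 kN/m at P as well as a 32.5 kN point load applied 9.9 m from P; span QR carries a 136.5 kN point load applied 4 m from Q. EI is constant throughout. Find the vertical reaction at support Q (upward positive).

R_Q = 201.9 kN

Release continuity at Q by inserting a hinge; the redundant is the internal moment M_Q. The primary structure is two simply-supported spans PQ and QR.
Rotations at Q on the released spans (each span's end-slope, ×1/EI):
  span PQ: triangular load, peak 30.2: 7w₀L³/(360EI) = 781.6/EI
  span PQ: point load 32.5 at a = 9.9: Pab(L + a)/(6LEI) = 112.1/EI
  span QR: point load 136.5 at a = 4: Pab(L + b)/(6LEI) = 546/EI
  relative rotation θ_0 = (893.7 + 546)/EI = 1440/EI
A unit hogging moment at Q produces rotation L₁/(3EI) + L₂/(3EI) = 6.333/EI.
Slope continuity at Q: θ_0 = M_Q·6.333/EI, so M_Q = 1440/6.333 = 227.3 kN·m (hogging).
Span PQ, ΣM about P with M_Q applied at Q: R_Q^{PQ}·11 = 930.8 + 227.3, so R_Q^{PQ} = 105.3 kN and R_P = 198.6 − 105.3 = 93.32 kN.
Span QR, ΣM about R: R_Q^{QR}·8 = 546 + 227.3, so R_Q^{QR} = 96.66 kN and R_R = 136.5 − 96.66 = 39.84 kN.
R_Q = 105.3 + 96.66 = 201.9 kN.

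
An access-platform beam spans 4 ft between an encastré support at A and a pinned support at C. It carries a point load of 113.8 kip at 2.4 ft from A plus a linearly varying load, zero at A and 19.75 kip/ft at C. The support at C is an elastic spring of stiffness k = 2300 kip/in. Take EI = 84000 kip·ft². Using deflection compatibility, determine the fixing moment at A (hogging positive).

M_A = 130.3 kip·ft

Release the roller at C. Primary structure: cantilever fixed at A.
Free-end deflection of the primary structure under the applied loading (downward +):
  point load 113.8 at a = 2.4: Pa²(3L − a)/(6EI) = 1049/EI
  triangular load, peak 19.75 at the free end: 11w₀L⁴/(120EI) = 463.5/EI
  δ_0 = 1512/EI
Tip deflection under a unit load at C: L³/(3EI) = 21.33/EI.
With EI = 84000 kip·ft²: δ_0 = 0.018003 ft and δ_{CC} = 0.000254 ft/kip.
Compatibility — the spring shortens by R_C/k under the reaction it provides: δ_0 − R_C·δ_{CC} = R_C/k. With 1/k = 1/(2300×12) ft/kip = 0.000036 ft/kip, R_C = δ_0 / (δ_{CC} + 1/k) = 0.018003 / (0.000254 + 0.000036) = 62.04 kip.
Moment equilibrium about A: M_A = Σ(load moments about A) − R_C·L = 378.5 − 62.04×4 = 130.3 kip·ft.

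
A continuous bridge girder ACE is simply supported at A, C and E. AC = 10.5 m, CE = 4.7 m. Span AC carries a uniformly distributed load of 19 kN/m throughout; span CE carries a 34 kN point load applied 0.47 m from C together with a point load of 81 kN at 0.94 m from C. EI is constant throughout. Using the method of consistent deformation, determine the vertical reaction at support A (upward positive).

Release continuity at C by inserting a hinge; the redundant is the internal moment M_C. The primary structure is two simply-supported spans AC and CE.
End slopes at the hinge C, treating each span as simply supported:
  span AC: UDL 19: wL³/(24EI) = 916.5/EI
  span CE: point load 34 at a = 0.47: Pab(L + b)/(6LEI) = 21.41/EI
  span CE: point load 81 at a = 0.94: Pab(L + b)/(6LEI) = 85.89/EI
  relative rotation θ_0 = (916.5 + 107.3)/EI = 1024/EI
A unit hogging moment at C produces rotation L₁/(3EI) + L₂/(3EI) = 5.067/EI.
Slope continuity at C: θ_0 = M_C·5.067/EI, so M_C = 1024/5.067 = 202.1 kN·m (hogging).
Span AC, ΣM about A with M_C applied at C: R_C^{AC}·10.5 = 1047 + 202.1, so R_C^{AC} = 119 kN and R_A = 199.5 − 119 = 80.51 kN.

R_A = 80.51 kN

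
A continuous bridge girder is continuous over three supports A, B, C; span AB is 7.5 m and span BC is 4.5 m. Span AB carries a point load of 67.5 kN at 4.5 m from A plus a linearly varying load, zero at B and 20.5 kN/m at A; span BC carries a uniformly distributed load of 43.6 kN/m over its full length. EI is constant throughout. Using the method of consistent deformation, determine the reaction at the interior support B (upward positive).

R_B = 215.5 kN

Take M_B as the redundant. Released structure: two simple spans AB and BC with a hinge at B.
Rotations at B on the released spans (each span's end-slope, ×1/EI):
  span AB: point load 67.5 at a = 4.5: Pab(L + a)/(6LEI) = 243/EI
  span AB: triangular load, peak 20.5: 7w₀L³/(360EI) = 168.2/EI
  span BC: UDL 43.6: wL³/(24EI) = 165.5/EI
  relative rotation θ_0 = (411.2 + 165.5)/EI = 576.7/EI
A unit hogging moment at B produces rotation L₁/(3EI) + L₂/(3EI) = 4/EI.
Slope continuity at B: θ_0 = M_B·4/EI, so M_B = 576.7/4 = 144.2 kN·m (hogging).
Span AB, ΣM about A with M_B applied at B: R_B^{AB}·7.5 = 495.9 + 144.2, so R_B^{AB} = 85.35 kN and R_A = 144.4 − 85.35 = 59.03 kN.
Span BC, ΣM about C: R_B^{BC}·4.5 = 441.4 + 144.2, so R_B^{BC} = 130.1 kN and R_C = 196.2 − 130.1 = 66.06 kN.
R_B = 85.35 + 130.1 = 215.5 kN.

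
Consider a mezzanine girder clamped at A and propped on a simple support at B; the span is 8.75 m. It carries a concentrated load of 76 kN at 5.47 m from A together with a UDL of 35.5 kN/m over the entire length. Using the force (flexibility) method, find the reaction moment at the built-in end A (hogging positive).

Take the reaction at B as the redundant and release it; the primary structure is a cantilever fixed at A.
Downward deflection at the released point B due to the loads:
  point load 76 at a = 5.47: Pa²(3L − a)/(6EI) = 7876/EI
  UDL 35.5: wL⁴/(8EI) = 26012/EI
  δ_0 = 33887/EI
Tip deflection under a unit load at B: L³/(3EI) = 223.3/EI.
Compatibility at B: δ_0 − R_B·δ_{BB} = 0, so R_B = 33887/223.3 = 151.8 kN.
Moment equilibrium about A: M_A = Σ(load moments about A) − R_B·L = 1775 − 151.8×8.75 = 446.9 kN·m.

M_A = 446.9 kN·m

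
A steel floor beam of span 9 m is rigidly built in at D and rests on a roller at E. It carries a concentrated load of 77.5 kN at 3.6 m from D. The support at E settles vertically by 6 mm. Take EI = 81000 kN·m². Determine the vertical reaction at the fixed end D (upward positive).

R_D = 63.38 kN

Take the reaction at E as the redundant and release it; the primary structure is a cantilever fixed at D.
Deflection at E on the released cantilever, summing each load's contribution:
  point load 77.5 at a = 3.6: Pa²(3L − a)/(6EI) = 3917/EI
Tip deflection under a unit load at E: L³/(3EI) = 243/EI.
With EI = 81000 kN·m²: δ_0 = 0.04836 m and δ_{EE} = 0.003 m/kN.
Compatibility — the beam at E must follow the support down by 0.006 m: δ_0 − R_E·δ_{EE} = 0.006, so R_E = (0.04836 − 0.006)/0.003 = 14.12 kN.
Vertical equilibrium: R_D = ΣP − R_E = 77.5 − 14.12 = 63.38 kN.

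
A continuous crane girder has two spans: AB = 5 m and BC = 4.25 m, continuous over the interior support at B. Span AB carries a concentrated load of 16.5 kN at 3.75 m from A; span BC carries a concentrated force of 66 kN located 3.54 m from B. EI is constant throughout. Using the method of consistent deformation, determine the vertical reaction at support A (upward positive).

R_A = 0.5688 kN

Take M_B as the redundant. Released structure: two simple spans AB and BC with a hinge at B.
Discontinuity in slope at B on the released structure — sum the simple-span end rotations:
  span AB: point load 16.5 at a = 3.75: Pab(L + a)/(6LEI) = 22.56/EI
  span BC: point load 66 at a = 3.54: Pab(L + b)/(6LEI) = 32.27/EI
  relative rotation θ_0 = (22.56 + 32.27)/EI = 54.82/EI
A unit hogging moment at B produces rotation L₁/(3EI) + L₂/(3EI) = 3.083/EI.
Slope continuity at B: θ_0 = M_B·3.083/EI, so M_B = 54.82/3.083 = 17.78 kN·m (hogging).
Span AB, ΣM about A with M_B applied at B: R_B^{AB}·5 = 61.88 + 17.78, so R_B^{AB} = 15.93 kN and R_A = 16.5 − 15.93 = 0.5688 kN.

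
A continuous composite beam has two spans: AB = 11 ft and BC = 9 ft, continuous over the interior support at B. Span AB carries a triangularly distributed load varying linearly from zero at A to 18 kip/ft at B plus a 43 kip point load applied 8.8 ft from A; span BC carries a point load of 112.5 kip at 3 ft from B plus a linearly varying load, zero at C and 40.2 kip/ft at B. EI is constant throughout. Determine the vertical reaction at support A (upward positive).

R_A = 14.38 kip

Insert a hinge at B; M_B is the redundant, and each span becomes simply supported.
Rotations at B on the released spans (each span's end-slope, ×1/EI):
  span AB: triangular load, peak 18: w₀L³/(45EI) = 532.4/EI
  span AB: point load 43 at a = 8.8: Pab(L + a)/(6LEI) = 249.7/EI
  span BC: point load 112.5 at a = 3: Pab(L + b)/(6LEI) = 562.5/EI
  span BC: triangular load, peak 40.2: w₀L³/(45EI) = 651.2/EI
  relative rotation θ_0 = (782.1 + 1214)/EI = 1996/EI
A unit hogging moment at B produces rotation L₁/(3EI) + L₂/(3EI) = 6.667/EI.
Compatibility: M_B·(L₁+L₂)/(3EI) = θ_0, giving M_B = 299.4 kip·ft (hogging).
Span AB, ΣM about A with M_B applied at B: R_B^{AB}·11 = 1104 + 299.4, so R_B^{AB} = 127.6 kip and R_A = 142 − 127.6 = 14.38 kip.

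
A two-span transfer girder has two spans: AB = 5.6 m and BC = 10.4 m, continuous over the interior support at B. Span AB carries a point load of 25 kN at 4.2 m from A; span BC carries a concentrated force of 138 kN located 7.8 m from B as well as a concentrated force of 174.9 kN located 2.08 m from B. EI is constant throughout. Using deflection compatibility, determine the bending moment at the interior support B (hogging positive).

Release continuity at B by inserting a hinge; the redundant is the internal moment M_B. The primary structure is two simply-supported spans AB and BC.
End slopes at the hinge B, treating each span as simply supported:
  span AB: point load 25 at a = 4.2: Pab(L + a)/(6LEI) = 42.88/EI
  span BC: point load 138 at a = 7.8: Pab(L + b)/(6LEI) = 583/EI
  span BC: point load 174.9 at a = 2.08: Pab(L + b)/(6LEI) = 908/EI
  relative rotation θ_0 = (42.88 + 1491)/EI = 1534/EI
A unit hogging moment at B produces rotation L₁/(3EI) + L₂/(3EI) = 5.333/EI.
Slope continuity at B: θ_0 = M_B·5.333/EI, so M_B = 1534/5.333 = 287.6 kN·m (hogging).

M_B = 287.6 kN·m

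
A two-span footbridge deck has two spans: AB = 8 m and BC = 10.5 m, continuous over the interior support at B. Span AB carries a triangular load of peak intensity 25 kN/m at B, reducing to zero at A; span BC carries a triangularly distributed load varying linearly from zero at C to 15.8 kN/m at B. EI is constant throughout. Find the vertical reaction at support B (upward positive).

Take M_B as the redundant. Released structure: two simple spans AB and BC with a hinge at B.
Rotations at B on the released spans (each span's end-slope, ×1/EI):
  span AB: triangular load, peak 25: w₀L³/(45EI) = 284.4/EI
  span BC: triangular load, peak 15.8: w₀L³/(45EI) = 406.5/EI
  relative rotation θ_0 = (284.4 + 406.5)/EI = 690.9/EI
A unit hogging moment at B produces rotation L₁/(3EI) + L₂/(3EI) = 6.167/EI.
Slope continuity at B: θ_0 = M_B·6.167/EI, so M_B = 690.9/6.167 = 112 kN·m (hogging).
Span AB, ΣM about A with M_B applied at B: R_B^{AB}·8 = 533.3 + 112, so R_B^{AB} = 80.67 kN and R_A = 100 − 80.67 = 19.33 kN.
Span BC, ΣM about C: R_B^{BC}·10.5 = 580.6 + 112, so R_B^{BC} = 65.97 kN and R_C = 82.95 − 65.97 = 16.98 kN.
R_B = 80.67 + 65.97 = 146.6 kN.

R_B = 146.6 kN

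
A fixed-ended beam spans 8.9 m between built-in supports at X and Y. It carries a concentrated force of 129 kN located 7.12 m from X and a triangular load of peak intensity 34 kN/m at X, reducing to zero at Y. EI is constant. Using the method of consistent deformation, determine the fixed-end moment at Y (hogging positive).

Release both end moments; the primary structure is a simply-supported span XY with redundants M_X and M_Y.
Simple-span end rotations at X and Y under the given loads:
  at X: point load 129 at a = 7.12: Pab(L + b)/(6LEI) = 327/EI
  at Y: point load 129 at a = 7.12: Pab(L + a)/(6LEI) = 490.5/EI
  at X: triangular load, peak 34: w₀L³/(45EI) = 532.6/EI
  at Y: triangular load, peak 34: 7w₀L³/(360EI) = 466.1/EI
  θ_X0 = 859.6/EI,  θ_Y0 = 956.5/EI
Flexibility coefficients: a unit moment at one end gives L/(3EI) there and L/(6EI) at the far end, so f₁₁ = f₂₂ = 2.967/EI and f₁₂ = f₂₁ = 1.483/EI.
Compatibility — zero rotation at each built-in end:
  2.967 M_X + 1.483 M_Y = 859.6
  1.483 M_X + 2.967 M_Y = 956.5
Solving the pair gives M_X = 171.4 kN·m and M_Y = 236.7 kN·m (hogging).

M_Y = 236.7 kN·m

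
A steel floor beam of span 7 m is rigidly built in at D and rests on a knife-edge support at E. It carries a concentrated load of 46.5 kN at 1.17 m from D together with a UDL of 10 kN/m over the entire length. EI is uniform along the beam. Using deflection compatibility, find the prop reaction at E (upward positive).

R_E = 28.09 kN

Take the reaction at E as the redundant and release it; the primary structure is a cantilever fixed at D.
Downward deflection at the released point E due to the loads:
  point load 46.5 at a = 1.17: Pa²(3L − a)/(6EI) = 210.4/EI
  UDL 10: wL⁴/(8EI) = 3001/EI
  δ_0 = 3212/EI
Flexibility coefficient — unit upward force at E: δ_{EE} = L³/(3EI) = 114.3/EI.
Compatibility at E: δ_0 − R_E·δ_{EE} = 0, so R_E = 3212/114.3 = 28.09 kN.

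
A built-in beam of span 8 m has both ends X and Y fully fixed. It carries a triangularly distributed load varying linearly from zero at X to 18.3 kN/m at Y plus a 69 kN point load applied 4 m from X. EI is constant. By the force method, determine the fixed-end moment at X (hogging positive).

Take the two fixed-end moments M_X, M_Y as redundants; the released structure is the simple span XY.
End rotations of the released simple span under the applied load (×1/EI):
  at X: triangular load, peak 18.3: 7w₀L³/(360EI) = 182.2/EI
  at Y: triangular load, peak 18.3: w₀L³/(45EI) = 208.2/EI
  at X: point load 69 at a = 4: Pab(L + b)/(6LEI) = 276/EI
  at Y: point load 69 at a = 4: Pab(L + a)/(6LEI) = 276/EI
  θ_X0 = 458.2/EI,  θ_Y0 = 484.2/EI
Flexibility coefficients: a unit moment at one end gives L/(3EI) there and L/(6EI) at the far end, so f₁₁ = f₂₂ = 2.667/EI and f₁₂ = f₂₁ = 1.333/EI.
Compatibility — zero rotation at each built-in end:
  2.667 M_X + 1.333 M_Y = 458.2
  1.333 M_X + 2.667 M_Y = 484.2
Solving the pair gives M_X = 108 kN·m and M_Y = 127.6 kN·m (hogging).

M_X = 108 kN·m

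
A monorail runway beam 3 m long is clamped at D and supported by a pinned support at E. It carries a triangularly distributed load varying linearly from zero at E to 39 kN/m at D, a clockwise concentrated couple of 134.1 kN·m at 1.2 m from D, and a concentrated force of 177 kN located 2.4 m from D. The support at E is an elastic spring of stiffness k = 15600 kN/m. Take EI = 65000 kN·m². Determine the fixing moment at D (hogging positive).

M_D = 249.9 kN·m

Release the roller at E. Primary structure: cantilever fixed at D.
Deflection at E on the released cantilever, summing each load's contribution:
  triangular load, peak 39 at the fixed end: w₀L⁴/(30EI) = 105.3/EI
  clockwise couple 134.1 at a = 1.2: M₀a(2L − a)/(2EI) = 386.2/EI
  point load 177 at a = 2.4: Pa²(3L − a)/(6EI) = 1121/EI
  δ_0 = 1613/EI
Flexibility coefficient — unit upward force at E: δ_{EE} = L³/(3EI) = 9/EI.
With EI = 65000 kN·m²: δ_0 = 0.024815 m and δ_{EE} = 0.000138 m/kN.
Compatibility — the spring shortens by R_E/k under the reaction it provides: δ_0 − R_E·δ_{EE} = R_E/k. With 1/k = 0.000064 m/kN, R_E = δ_0 / (δ_{EE} + 1/k) = 0.024815 / (0.000138 + 0.000064) = 122.5 kN.
Moment equilibrium about D: M_D = Σ(load moments about D) − R_E·L = 617.4 − 122.5×3 = 249.9 kN·m.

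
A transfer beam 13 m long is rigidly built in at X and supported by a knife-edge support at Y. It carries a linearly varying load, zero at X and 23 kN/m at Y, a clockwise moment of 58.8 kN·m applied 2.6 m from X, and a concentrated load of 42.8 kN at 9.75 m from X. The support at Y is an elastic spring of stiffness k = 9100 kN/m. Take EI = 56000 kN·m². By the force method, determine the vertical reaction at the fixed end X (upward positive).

Choose R_Y as the redundant. The primary structure is the cantilever fixed at X.
Downward deflection at the released point Y due to the loads:
  triangular load, peak 23 at the free end: 11w₀L⁴/(120EI) = 60216/EI
  clockwise couple 58.8 at a = 2.6: M₀a(2L − a)/(2EI) = 1789/EI
  point load 42.8 at a = 9.75: Pa²(3L − a)/(6EI) = 19835/EI
  δ_0 = 81840/EI
Flexibility coefficient — unit upward force at Y: δ_{YY} = L³/(3EI) = 732.3/EI.
With EI = 56000 kN·m²: δ_0 = 1.4614 m and δ_{YY} = 0.013077 m/kN.
Compatibility — the spring shortens by R_Y/k under the reaction it provides: δ_0 − R_Y·δ_{YY} = R_Y/k. With 1/k = 0.00011 m/kN, R_Y = δ_0 / (δ_{YY} + 1/k) = 1.4614 / (0.013077 + 0.00011) = 110.8 kN.
Vertical equilibrium: R_X = ΣP − R_Y = 192.3 − 110.8 = 81.48 kN.

R_X = 81.48 kN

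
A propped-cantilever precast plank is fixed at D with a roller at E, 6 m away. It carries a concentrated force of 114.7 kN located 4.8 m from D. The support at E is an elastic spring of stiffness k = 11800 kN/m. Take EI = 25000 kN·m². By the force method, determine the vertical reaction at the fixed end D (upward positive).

Release the roller at E. Primary structure: cantilever fixed at D.
Deflection at E on the released cantilever, summing each load's contribution:
  point load 114.7 at a = 4.8: Pa²(3L − a)/(6EI) = 5814/EI
Tip deflection under a unit load at E: L³/(3EI) = 72/EI.
With EI = 25000 kN·m²: δ_0 = 0.23256 m and δ_{EE} = 0.00288 m/kN.
Compatibility — the spring shortens by R_E/k under the reaction it provides: δ_0 − R_E·δ_{EE} = R_E/k. With 1/k = 0.000085 m/kN, R_E = δ_0 / (δ_{EE} + 1/k) = 0.23256 / (0.00288 + 0.000085) = 78.44 kN.
Vertical equilibrium: R_D = ΣP − R_E = 114.7 − 78.44 = 36.26 kN.

R_D = 36.26 kN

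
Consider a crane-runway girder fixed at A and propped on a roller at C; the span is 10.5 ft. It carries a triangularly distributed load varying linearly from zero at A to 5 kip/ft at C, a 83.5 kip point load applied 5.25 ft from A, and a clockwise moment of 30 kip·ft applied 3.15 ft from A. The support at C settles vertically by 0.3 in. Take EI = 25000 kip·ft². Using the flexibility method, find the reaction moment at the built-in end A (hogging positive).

Release the roller at C. Primary structure: cantilever fixed at A.
Downward deflection at the released point C due to the loads:
  triangular load, peak 5 at the free end: 11w₀L⁴/(120EI) = 5571/EI
  point load 83.5 at a = 5.25: Pa²(3L − a)/(6EI) = 10069/EI
  clockwise couple 30 at a = 3.15: M₀a(2L − a)/(2EI) = 843.4/EI
  δ_0 = 16483/EI
Flexibility coefficient — unit upward force at C: δ_{CC} = L³/(3EI) = 385.9/EI.
With EI = 25000 kip·ft²: δ_0 = 0.65934 ft and δ_{CC} = 0.015435 ft/kip.
Compatibility — the beam at C must follow the support down by 0.025 ft: δ_0 − R_C·δ_{CC} = 0.025, so R_C = (0.65934 − 0.025)/0.015435 = 41.1 kip.
Moment equilibrium about A: M_A = Σ(load moments about A) − R_C·L = 652.1 − 41.1×10.5 = 220.6 kip·ft.

M_A = 220.6 kip·ft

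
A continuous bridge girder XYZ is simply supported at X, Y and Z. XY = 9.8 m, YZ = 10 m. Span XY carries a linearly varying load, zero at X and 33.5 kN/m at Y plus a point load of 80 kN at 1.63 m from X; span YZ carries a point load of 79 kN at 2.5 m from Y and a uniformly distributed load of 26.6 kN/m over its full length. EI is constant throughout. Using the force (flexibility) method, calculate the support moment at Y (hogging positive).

Release continuity at Y by inserting a hinge; the redundant is the internal moment M_Y. The primary structure is two simply-supported spans XY and YZ.
End slopes at the hinge Y, treating each span as simply supported:
  span XY: triangular load, peak 33.5: w₀L³/(45EI) = 700.7/EI
  span XY: point load 80 at a = 1.63: Pab(L + a)/(6LEI) = 207.1/EI
  span YZ: point load 79 at a = 2.5: Pab(L + b)/(6LEI) = 432/EI
  span YZ: UDL 26.6: wL³/(24EI) = 1108/EI
  relative rotation θ_0 = (907.8 + 1540)/EI = 2448/EI
A unit hogging moment at Y produces rotation L₁/(3EI) + L₂/(3EI) = 6.6/EI.
Compatibility: M_Y·(L₁+L₂)/(3EI) = θ_0, giving M_Y = 370.9 kN·m (hogging).

M_Y = 370.9 kN·m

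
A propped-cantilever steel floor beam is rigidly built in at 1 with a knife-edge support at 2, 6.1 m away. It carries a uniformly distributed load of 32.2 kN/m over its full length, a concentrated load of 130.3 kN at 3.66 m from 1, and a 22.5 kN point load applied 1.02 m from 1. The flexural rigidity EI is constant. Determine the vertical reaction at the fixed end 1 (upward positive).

Take the reaction at 2 as the redundant and release it; the primary structure is a cantilever fixed at 1.
Downward deflection at the released point 2 due to the loads:
  UDL 32.2: wL⁴/(8EI) = 5573/EI
  point load 130.3 at a = 3.66: Pa²(3L − a)/(6EI) = 4259/EI
  point load 22.5 at a = 1.02: Pa²(3L − a)/(6EI) = 67.42/EI
  δ_0 = 9899/EI
Flexibility coefficient — unit upward force at 2: δ_{22} = L³/(3EI) = 75.66/EI.
Compatibility at 2: δ_0 − R_2·δ_{22} = 0, so R_2 = 9899/75.66 = 130.8 kN.
Vertical equilibrium: R_1 = ΣP − R_2 = 349.2 − 130.8 = 218.4 kN.

R_1 = 218.4 kN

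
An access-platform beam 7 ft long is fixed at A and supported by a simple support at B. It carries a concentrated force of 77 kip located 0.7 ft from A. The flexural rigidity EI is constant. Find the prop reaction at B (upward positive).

Take the reaction at B as the redundant and release it; the primary structure is a cantilever fixed at A.
Deflection at B on the released cantilever, summing each load's contribution:
  point load 77 at a = 0.7: Pa²(3L − a)/(6EI) = 127.7/EI
Flexibility coefficient — unit upward force at B: δ_{BB} = L³/(3EI) = 114.3/EI.
Compatibility at B: δ_0 − R_B·δ_{BB} = 0, so R_B = 127.7/114.3 = 1.117 kip.

R_B = 1.117 kip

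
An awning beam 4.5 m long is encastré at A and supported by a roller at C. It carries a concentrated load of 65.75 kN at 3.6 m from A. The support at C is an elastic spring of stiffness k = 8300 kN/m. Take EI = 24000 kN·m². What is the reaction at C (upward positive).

R_C = 42.26 kN

Choose R_C as the redundant. The primary structure is the cantilever fixed at A.
Primary-structure tip deflection at C by superposition:
  point load 65.75 at a = 3.6: Pa²(3L − a)/(6EI) = 1406/EI
Flexibility coefficient — unit upward force at C: δ_{CC} = L³/(3EI) = 30.38/EI.
With EI = 24000 kN·m²: δ_0 = 0.058583 m and δ_{CC} = 0.001266 m/kN.
Compatibility — the spring shortens by R_C/k under the reaction it provides: δ_0 − R_C·δ_{CC} = R_C/k. With 1/k = 0.00012 m/kN, R_C = δ_0 / (δ_{CC} + 1/k) = 0.058583 / (0.001266 + 0.00012) = 42.26 kN.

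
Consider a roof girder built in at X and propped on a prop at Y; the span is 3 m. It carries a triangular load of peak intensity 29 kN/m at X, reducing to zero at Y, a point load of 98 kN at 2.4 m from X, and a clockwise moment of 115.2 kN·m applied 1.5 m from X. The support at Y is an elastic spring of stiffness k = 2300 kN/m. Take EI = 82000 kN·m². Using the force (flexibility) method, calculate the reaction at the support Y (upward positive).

R_Y = 24.37 kN

Take the reaction at Y as the redundant and release it; the primary structure is a cantilever fixed at X.
Primary-structure tip deflection at Y by superposition:
  triangular load, peak 29 at the fixed end: w₀L⁴/(30EI) = 78.3/EI
  point load 98 at a = 2.4: Pa²(3L − a)/(6EI) = 620.9/EI
  clockwise couple 115.2 at a = 1.5: M₀a(2L − a)/(2EI) = 388.8/EI
  δ_0 = 1088/EI
Tip deflection under a unit load at Y: L³/(3EI) = 9/EI.
With EI = 82000 kN·m²: δ_0 = 0.013269 m and δ_{YY} = 0.00011 m/kN.
Compatibility — the spring shortens by R_Y/k under the reaction it provides: δ_0 − R_Y·δ_{YY} = R_Y/k. With 1/k = 0.000435 m/kN, R_Y = δ_0 / (δ_{YY} + 1/k) = 0.013269 / (0.00011 + 0.000435) = 24.37 kN.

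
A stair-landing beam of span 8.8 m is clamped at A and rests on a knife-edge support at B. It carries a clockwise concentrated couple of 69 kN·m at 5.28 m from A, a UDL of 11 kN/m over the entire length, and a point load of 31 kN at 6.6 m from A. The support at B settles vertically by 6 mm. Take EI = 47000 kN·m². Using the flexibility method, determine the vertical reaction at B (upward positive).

R_B = 64.56 kN

Remove the prop at B; the released (primary) structure is a cantilever built in at A.
Downward deflection at the released point B due to the loads:
  clockwise couple 69 at a = 5.28: M₀a(2L − a)/(2EI) = 2244/EI
  UDL 11: wL⁴/(8EI) = 8246/EI
  point load 31 at a = 6.6: Pa²(3L − a)/(6EI) = 4456/EI
  δ_0 = 14946/EI
Tip deflection under a unit load at B: L³/(3EI) = 227.2/EI.
With EI = 47000 kN·m²: δ_0 = 0.318 m and δ_{BB} = 0.004833 m/kN.
Compatibility — the beam at B must follow the support down by 0.006 m: δ_0 − R_B·δ_{BB} = 0.006, so R_B = (0.318 − 0.006)/0.004833 = 64.56 kN.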